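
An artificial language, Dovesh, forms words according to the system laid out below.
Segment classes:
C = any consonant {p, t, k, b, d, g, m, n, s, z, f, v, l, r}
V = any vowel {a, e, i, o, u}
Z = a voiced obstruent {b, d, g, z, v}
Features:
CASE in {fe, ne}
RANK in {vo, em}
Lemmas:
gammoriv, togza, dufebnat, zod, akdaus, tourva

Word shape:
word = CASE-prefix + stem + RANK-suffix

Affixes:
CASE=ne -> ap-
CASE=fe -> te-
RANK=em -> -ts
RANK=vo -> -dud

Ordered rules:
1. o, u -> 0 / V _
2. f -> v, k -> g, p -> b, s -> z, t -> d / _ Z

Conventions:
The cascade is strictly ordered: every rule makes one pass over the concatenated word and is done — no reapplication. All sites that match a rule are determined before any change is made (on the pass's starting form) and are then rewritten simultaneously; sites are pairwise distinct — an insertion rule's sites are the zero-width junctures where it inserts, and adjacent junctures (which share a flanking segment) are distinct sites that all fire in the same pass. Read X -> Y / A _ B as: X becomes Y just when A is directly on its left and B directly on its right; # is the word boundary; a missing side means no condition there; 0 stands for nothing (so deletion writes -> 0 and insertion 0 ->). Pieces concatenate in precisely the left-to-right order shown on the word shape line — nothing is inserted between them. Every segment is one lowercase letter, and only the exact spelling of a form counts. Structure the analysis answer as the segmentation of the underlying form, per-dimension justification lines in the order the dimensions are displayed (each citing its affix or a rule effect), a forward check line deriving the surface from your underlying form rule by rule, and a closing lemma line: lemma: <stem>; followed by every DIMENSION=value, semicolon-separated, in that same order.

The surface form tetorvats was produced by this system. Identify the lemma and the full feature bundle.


underlying: te-tourva-ts
CASE=fe - signalled by the affix te-
RANK=em - signalled by the affix -ts
check: tetourvats -> tetorvats -> tetorvats
lemma: tourva; CASE=fe; RANK=em


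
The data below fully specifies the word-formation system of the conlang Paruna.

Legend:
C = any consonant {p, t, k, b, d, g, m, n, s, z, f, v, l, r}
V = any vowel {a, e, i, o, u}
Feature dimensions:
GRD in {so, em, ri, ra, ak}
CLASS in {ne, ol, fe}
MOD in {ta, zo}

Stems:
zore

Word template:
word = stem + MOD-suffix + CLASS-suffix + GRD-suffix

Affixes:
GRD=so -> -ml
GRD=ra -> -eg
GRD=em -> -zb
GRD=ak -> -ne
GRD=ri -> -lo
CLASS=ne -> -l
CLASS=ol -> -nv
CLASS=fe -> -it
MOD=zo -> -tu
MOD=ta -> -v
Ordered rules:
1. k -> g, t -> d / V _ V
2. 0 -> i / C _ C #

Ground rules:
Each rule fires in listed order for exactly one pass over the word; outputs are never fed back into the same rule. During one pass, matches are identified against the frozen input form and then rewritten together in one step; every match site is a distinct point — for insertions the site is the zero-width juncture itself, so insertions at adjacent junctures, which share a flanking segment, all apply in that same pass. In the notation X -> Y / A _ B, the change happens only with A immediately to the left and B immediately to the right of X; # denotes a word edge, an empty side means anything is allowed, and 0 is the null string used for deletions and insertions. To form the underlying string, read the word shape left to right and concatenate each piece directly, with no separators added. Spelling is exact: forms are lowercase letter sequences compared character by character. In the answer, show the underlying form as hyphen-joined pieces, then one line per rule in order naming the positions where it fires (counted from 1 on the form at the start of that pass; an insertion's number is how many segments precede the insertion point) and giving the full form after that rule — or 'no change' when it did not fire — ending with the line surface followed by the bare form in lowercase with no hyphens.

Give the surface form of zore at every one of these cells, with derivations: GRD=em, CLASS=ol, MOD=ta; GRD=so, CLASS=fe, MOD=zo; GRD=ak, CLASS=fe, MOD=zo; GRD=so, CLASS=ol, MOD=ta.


cell GRD=em, CLASS=ol, MOD=ta:
underlying: zore-v-nv-zb
1. k -> g, t -> d / V _ V: no change
2. 0 -> i / C _ C #: inserts after position(s) 8: zorevnvzib
surface: zorevnvzib

cell GRD=so, CLASS=fe, MOD=zo:
underlying: zore-tu-it-ml
1. k -> g, t -> d / V _ V: fires at position(s) 5: zoreduitml
2. 0 -> i / C _ C #: inserts after position(s) 9: zoreduitmil
surface: zoreduitmil

cell GRD=ak, CLASS=fe, MOD=zo:
underlying: zore-tu-it-ne
1. k -> g, t -> d / V _ V: fires at position(s) 5: zoreduitne
2. 0 -> i / C _ C #: no change
surface: zoreduitne

cell GRD=so, CLASS=ol, MOD=ta:
underlying: zore-v-nv-ml
1. k -> g, t -> d / V _ V: no change
2. 0 -> i / C _ C #: inserts after position(s) 8: zorevnvmil
surface: zorevnvmil


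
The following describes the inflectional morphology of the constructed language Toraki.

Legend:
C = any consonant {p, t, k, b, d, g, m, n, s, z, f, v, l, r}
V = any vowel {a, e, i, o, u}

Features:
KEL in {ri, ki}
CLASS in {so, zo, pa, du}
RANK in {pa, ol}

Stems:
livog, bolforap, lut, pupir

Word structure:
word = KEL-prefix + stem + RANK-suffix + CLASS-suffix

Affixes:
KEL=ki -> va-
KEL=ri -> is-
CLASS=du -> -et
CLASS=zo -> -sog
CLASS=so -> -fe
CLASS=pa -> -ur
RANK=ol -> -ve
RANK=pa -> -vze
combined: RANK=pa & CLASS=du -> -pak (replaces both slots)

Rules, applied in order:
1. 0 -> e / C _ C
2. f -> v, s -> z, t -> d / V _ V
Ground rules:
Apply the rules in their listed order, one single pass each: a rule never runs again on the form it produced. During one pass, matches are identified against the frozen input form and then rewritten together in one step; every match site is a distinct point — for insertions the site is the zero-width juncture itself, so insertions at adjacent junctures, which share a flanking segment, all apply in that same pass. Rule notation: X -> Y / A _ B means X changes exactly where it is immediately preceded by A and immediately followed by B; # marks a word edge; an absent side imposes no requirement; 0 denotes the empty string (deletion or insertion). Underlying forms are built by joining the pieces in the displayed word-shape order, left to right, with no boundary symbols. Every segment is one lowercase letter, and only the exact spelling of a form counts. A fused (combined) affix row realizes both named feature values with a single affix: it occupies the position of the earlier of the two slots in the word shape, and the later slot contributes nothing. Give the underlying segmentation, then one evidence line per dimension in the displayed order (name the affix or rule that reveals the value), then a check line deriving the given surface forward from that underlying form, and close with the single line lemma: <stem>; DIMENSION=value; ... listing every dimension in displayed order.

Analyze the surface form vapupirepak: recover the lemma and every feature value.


underlying: va-pupir-pak
KEL=ki - signalled by the affix va-
CLASS=du - signalled by the combined affix row
RANK=pa - signalled by the combined affix row
check: vapupirpak -> vapupirepak -> vapupirepak
lemma: pupir; KEL=ki; CLASS=du; RANK=pa


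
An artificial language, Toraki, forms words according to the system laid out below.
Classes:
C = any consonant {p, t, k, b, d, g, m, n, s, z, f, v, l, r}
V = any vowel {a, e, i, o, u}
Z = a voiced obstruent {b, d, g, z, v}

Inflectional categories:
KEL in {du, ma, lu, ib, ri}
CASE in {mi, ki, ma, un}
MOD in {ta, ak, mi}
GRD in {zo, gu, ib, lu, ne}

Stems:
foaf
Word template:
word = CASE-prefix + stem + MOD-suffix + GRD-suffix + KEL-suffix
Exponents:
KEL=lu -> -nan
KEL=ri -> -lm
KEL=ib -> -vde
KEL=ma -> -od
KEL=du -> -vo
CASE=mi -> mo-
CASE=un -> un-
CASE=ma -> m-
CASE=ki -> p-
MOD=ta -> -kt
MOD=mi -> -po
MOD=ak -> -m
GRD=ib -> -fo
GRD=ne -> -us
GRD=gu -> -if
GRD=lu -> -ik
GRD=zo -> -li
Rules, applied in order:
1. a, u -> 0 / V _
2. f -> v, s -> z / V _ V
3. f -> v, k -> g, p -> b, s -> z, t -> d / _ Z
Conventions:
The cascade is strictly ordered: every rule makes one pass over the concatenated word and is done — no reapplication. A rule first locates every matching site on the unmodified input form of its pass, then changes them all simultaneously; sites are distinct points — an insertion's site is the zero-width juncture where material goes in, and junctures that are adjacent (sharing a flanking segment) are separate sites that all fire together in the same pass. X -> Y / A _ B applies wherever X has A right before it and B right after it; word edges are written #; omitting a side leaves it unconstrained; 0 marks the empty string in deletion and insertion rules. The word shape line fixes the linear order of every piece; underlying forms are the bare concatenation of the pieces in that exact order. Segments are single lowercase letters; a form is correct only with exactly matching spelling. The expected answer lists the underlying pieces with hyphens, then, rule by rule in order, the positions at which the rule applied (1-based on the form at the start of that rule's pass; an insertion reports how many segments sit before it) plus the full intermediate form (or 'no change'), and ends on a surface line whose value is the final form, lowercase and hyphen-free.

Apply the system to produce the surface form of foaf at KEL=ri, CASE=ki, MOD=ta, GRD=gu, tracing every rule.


underlying: p-foaf-kt-if-lm
1. a, u -> 0 / V _: fires at position(s) 4: pfofktiflm
2. f -> v, s -> z / V _ V: no change
3. f -> v, k -> g, p -> b, s -> z, t -> d / _ Z: no change
surface: pfofktiflm


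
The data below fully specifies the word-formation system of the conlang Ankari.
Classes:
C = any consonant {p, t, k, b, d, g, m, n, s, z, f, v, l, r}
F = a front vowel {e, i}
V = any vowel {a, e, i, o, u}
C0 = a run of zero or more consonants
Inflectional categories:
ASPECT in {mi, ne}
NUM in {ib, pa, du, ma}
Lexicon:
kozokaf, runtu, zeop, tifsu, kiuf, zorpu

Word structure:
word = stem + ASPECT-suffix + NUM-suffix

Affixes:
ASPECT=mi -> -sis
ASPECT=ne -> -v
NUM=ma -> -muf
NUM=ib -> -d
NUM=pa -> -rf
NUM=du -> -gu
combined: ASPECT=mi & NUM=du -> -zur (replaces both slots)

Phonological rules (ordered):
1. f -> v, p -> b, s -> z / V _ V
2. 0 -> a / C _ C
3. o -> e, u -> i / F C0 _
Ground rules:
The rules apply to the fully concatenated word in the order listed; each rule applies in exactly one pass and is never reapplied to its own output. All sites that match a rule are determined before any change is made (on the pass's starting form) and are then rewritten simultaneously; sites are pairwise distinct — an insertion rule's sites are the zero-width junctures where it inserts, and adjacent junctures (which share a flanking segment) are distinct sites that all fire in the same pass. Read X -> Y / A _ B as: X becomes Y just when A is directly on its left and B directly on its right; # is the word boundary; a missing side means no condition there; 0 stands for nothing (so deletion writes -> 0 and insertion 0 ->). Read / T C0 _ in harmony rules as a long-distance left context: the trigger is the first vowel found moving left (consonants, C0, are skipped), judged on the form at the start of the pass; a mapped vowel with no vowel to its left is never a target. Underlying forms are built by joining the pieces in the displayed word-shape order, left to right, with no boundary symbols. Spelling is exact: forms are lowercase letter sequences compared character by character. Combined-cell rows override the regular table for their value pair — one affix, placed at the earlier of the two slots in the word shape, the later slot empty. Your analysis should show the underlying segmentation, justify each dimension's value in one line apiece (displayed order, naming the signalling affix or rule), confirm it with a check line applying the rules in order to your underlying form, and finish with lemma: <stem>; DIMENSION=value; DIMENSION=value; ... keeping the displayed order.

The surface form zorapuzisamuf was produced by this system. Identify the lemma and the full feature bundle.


underlying: zorpu-sis-muf
ASPECT=mi - signalled by the affix -sis
NUM=ma - signalled by the affix -muf
check: zorpusismuf -> zorpuzismuf -> zorapuzisamuf -> zorapuzisamuf
lemma: zorpu; ASPECT=mi; NUM=ma


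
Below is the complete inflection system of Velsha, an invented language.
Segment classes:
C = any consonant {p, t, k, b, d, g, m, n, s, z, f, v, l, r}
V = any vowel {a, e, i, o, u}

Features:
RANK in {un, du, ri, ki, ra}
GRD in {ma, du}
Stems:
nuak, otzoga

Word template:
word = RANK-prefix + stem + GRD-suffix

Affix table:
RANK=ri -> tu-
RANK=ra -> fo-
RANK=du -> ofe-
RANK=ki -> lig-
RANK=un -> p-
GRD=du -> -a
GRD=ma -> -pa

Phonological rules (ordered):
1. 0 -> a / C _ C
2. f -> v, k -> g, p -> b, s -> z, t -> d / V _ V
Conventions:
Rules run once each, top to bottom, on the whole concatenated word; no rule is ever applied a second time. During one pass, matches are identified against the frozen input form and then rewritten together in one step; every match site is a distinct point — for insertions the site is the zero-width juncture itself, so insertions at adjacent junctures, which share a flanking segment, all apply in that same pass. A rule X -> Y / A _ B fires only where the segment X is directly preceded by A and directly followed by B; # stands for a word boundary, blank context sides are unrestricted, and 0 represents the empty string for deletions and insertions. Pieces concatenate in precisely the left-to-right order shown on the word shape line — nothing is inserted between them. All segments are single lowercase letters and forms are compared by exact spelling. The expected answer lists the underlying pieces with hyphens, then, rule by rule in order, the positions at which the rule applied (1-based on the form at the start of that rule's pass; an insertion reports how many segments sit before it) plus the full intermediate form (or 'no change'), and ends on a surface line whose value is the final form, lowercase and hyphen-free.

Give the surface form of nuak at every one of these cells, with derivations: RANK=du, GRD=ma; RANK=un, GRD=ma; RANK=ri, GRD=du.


cell RANK=du, GRD=ma:
underlying: ofe-nuak-pa
1. 0 -> a / C _ C: inserts after position(s) 7: ofenuakapa
2. f -> v, k -> g, p -> b, s -> z, t -> d / V _ V: fires at position(s) 2, 7, 9: ovenuagaba
surface: ovenuagaba

cell RANK=un, GRD=ma:
underlying: p-nuak-pa
1. 0 -> a / C _ C: inserts after position(s) 1, 5: panuakapa
2. f -> v, k -> g, p -> b, s -> z, t -> d / V _ V: fires at position(s) 6, 8: panuagaba
surface: panuagaba

cell RANK=ri, GRD=du:
underlying: tu-nuak-a
1. 0 -> a / C _ C: no change
2. f -> v, k -> g, p -> b, s -> z, t -> d / V _ V: fires at position(s) 6: tunuaga
surface: tunuaga


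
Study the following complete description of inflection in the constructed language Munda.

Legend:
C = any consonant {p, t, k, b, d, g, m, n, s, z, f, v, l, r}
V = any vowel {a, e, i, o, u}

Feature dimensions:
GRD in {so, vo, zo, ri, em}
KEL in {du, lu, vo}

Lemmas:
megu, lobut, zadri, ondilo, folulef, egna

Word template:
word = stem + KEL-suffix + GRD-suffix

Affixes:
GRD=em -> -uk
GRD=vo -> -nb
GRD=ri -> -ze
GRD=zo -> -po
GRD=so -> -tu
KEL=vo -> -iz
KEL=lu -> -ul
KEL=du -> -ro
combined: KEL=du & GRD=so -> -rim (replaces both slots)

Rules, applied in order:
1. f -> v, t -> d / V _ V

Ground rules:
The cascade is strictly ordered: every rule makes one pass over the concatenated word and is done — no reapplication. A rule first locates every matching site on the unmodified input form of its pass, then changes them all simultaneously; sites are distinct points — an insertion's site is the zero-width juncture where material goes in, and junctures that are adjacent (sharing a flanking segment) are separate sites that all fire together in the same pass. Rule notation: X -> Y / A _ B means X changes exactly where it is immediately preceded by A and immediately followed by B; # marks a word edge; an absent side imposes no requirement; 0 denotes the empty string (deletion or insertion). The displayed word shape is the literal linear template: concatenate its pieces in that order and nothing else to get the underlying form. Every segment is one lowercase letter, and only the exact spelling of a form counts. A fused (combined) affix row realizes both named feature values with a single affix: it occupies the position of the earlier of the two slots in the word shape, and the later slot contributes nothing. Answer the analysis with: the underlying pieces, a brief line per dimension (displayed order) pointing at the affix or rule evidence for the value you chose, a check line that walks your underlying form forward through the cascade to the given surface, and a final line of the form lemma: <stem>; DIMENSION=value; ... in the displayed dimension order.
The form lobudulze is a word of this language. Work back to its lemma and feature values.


underlying: lobut-ul-ze
GRD=ri - signalled by the affix -ze
KEL=lu - signalled by the affix -ul
check: lobutulze -> lobudulze
lemma: lobut; GRD=ri; KEL=lu


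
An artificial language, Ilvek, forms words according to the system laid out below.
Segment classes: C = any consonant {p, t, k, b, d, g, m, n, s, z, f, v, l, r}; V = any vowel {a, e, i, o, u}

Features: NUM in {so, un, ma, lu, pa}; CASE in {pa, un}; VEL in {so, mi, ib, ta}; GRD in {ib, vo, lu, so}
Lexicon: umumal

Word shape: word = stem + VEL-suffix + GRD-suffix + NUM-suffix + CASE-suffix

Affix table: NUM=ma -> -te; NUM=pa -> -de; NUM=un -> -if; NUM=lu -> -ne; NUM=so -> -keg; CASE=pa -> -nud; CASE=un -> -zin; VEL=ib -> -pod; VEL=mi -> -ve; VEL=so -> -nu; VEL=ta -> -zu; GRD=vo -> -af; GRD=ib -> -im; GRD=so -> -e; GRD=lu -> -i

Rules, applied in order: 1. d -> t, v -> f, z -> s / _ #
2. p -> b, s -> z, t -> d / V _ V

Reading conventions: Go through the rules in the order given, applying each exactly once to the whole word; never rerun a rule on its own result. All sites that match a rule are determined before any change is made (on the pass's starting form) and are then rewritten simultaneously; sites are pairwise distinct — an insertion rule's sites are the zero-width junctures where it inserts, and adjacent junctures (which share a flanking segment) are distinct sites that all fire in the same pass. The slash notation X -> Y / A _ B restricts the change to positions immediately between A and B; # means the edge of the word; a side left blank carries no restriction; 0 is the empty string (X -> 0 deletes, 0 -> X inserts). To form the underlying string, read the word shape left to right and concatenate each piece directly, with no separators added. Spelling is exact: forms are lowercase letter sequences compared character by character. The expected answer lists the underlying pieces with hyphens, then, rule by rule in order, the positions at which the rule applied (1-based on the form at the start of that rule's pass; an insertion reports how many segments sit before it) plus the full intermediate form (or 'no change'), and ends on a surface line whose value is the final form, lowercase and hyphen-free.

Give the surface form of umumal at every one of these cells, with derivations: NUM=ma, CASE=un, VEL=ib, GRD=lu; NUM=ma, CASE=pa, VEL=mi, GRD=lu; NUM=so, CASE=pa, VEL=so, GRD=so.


cell NUM=ma, CASE=un, VEL=ib, GRD=lu:
underlying: umumal-pod-i-te-zin
1. d -> t, v -> f, z -> s / _ #: no change
2. p -> b, s -> z, t -> d / V _ V: fires at position(s) 11: umumalpodidezin
surface: umumalpodidezin

cell NUM=ma, CASE=pa, VEL=mi, GRD=lu:
underlying: umumal-ve-i-te-nud
1. d -> t, v -> f, z -> s / _ #: fires at position(s) 14: umumalveitenut
2. p -> b, s -> z, t -> d / V _ V: fires at position(s) 10: umumalveidenut
surface: umumalveidenut

cell NUM=so, CASE=pa, VEL=so, GRD=so:
underlying: umumal-nu-e-keg-nud
1. d -> t, v -> f, z -> s / _ #: fires at position(s) 15: umumalnuekegnut
2. p -> b, s -> z, t -> d / V _ V: no change
surface: umumalnuekegnut


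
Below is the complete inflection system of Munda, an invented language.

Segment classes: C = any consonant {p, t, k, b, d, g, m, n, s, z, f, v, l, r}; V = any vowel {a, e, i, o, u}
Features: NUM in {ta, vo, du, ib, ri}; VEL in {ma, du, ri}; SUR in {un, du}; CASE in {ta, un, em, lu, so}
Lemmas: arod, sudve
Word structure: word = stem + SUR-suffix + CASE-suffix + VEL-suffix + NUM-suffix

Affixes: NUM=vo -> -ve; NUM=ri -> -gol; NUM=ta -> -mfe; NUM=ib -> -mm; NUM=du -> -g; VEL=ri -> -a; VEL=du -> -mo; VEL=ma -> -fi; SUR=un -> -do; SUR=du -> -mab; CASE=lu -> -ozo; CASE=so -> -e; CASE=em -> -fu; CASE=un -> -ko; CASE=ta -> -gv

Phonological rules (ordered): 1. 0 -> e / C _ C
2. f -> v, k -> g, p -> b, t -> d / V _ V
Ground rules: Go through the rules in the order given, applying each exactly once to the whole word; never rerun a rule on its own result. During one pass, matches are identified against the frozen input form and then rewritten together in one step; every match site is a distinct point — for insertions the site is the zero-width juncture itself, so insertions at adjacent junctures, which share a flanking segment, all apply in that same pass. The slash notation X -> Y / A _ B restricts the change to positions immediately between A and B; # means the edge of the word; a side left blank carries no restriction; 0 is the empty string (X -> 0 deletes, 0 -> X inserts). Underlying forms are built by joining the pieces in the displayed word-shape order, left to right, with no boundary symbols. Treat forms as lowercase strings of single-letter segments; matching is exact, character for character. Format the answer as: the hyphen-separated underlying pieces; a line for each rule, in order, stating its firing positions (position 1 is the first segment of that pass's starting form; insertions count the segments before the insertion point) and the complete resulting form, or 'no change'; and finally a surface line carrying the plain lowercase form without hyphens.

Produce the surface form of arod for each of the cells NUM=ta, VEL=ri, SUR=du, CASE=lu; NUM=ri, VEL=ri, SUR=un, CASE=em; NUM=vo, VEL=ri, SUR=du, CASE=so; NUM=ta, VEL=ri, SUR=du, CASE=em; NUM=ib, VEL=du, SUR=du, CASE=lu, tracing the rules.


cell NUM=ta, VEL=ri, SUR=du, CASE=lu:
underlying: arod-mab-ozo-a-mfe
1. 0 -> e / C _ C: inserts after position(s) 4, 12: arodemabozoamefe
2. f -> v, k -> g, p -> b, t -> d / V _ V: fires at position(s) 15: arodemabozoameve
surface: arodemabozoameve

cell NUM=ri, VEL=ri, SUR=un, CASE=em:
underlying: arod-do-fu-a-gol
1. 0 -> e / C _ C: inserts after position(s) 4: arodedofuagol
2. f -> v, k -> g, p -> b, t -> d / V _ V: fires at position(s) 8: arodedovuagol
surface: arodedovuagol

cell NUM=vo, VEL=ri, SUR=du, CASE=so:
underlying: arod-mab-e-a-ve
1. 0 -> e / C _ C: inserts after position(s) 4: arodemabeave
2. f -> v, k -> g, p -> b, t -> d / V _ V: no change
surface: arodemabeave

cell NUM=ta, VEL=ri, SUR=du, CASE=em:
underlying: arod-mab-fu-a-mfe
1. 0 -> e / C _ C: inserts after position(s) 4, 7, 11: arodemabefuamefe
2. f -> v, k -> g, p -> b, t -> d / V _ V: fires at position(s) 10, 15: arodemabevuameve
surface: arodemabevuameve

cell NUM=ib, VEL=du, SUR=du, CASE=lu:
underlying: arod-mab-ozo-mo-mm
1. 0 -> e / C _ C: inserts after position(s) 4, 13: arodemabozomomem
2. f -> v, k -> g, p -> b, t -> d / V _ V: no change
surface: arodemabozomomem


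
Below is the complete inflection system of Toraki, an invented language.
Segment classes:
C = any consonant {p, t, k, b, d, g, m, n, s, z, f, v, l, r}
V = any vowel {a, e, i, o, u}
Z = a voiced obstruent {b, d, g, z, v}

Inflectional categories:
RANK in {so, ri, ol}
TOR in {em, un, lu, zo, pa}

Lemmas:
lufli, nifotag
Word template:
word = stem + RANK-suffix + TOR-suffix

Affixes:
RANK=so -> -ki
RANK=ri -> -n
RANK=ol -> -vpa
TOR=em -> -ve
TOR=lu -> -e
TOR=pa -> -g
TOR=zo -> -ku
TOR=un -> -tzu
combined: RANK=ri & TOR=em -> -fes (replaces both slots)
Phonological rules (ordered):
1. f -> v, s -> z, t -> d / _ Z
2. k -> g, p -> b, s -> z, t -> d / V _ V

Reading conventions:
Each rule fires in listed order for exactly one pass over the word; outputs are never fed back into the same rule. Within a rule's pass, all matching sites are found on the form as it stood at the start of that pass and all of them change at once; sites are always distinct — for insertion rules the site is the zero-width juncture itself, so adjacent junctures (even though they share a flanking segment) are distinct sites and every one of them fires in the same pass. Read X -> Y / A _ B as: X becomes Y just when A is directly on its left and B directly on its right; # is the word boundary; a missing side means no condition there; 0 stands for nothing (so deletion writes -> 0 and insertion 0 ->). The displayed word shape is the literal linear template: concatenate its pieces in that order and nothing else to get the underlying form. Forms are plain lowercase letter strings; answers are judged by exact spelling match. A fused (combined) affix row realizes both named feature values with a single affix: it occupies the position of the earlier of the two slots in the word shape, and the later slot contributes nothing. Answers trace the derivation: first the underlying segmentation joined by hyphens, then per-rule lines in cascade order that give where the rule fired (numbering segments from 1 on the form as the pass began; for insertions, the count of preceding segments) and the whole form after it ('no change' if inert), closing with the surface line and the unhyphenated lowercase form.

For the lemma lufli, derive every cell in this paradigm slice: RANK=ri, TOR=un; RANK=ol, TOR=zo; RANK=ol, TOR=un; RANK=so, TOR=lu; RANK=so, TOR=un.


cell RANK=ri, TOR=un:
underlying: lufli-n-tzu
1. f -> v, s -> z, t -> d / _ Z: fires at position(s) 7: luflindzu
2. k -> g, p -> b, s -> z, t -> d / V _ V: no change
surface: luflindzu

cell RANK=ol, TOR=zo:
underlying: lufli-vpa-ku
1. f -> v, s -> z, t -> d / _ Z: no change
2. k -> g, p -> b, s -> z, t -> d / V _ V: fires at position(s) 9: luflivpagu
surface: luflivpagu

cell RANK=ol, TOR=un:
underlying: lufli-vpa-tzu
1. f -> v, s -> z, t -> d / _ Z: fires at position(s) 9: luflivpadzu
2. k -> g, p -> b, s -> z, t -> d / V _ V: no change
surface: luflivpadzu

cell RANK=so, TOR=lu:
underlying: lufli-ki-e
1. f -> v, s -> z, t -> d / _ Z: no change
2. k -> g, p -> b, s -> z, t -> d / V _ V: fires at position(s) 6: lufligie
surface: lufligie

cell RANK=so, TOR=un:
underlying: lufli-ki-tzu
1. f -> v, s -> z, t -> d / _ Z: fires at position(s) 8: luflikidzu
2. k -> g, p -> b, s -> z, t -> d / V _ V: fires at position(s) 6: lufligidzu
surface: lufligidzu


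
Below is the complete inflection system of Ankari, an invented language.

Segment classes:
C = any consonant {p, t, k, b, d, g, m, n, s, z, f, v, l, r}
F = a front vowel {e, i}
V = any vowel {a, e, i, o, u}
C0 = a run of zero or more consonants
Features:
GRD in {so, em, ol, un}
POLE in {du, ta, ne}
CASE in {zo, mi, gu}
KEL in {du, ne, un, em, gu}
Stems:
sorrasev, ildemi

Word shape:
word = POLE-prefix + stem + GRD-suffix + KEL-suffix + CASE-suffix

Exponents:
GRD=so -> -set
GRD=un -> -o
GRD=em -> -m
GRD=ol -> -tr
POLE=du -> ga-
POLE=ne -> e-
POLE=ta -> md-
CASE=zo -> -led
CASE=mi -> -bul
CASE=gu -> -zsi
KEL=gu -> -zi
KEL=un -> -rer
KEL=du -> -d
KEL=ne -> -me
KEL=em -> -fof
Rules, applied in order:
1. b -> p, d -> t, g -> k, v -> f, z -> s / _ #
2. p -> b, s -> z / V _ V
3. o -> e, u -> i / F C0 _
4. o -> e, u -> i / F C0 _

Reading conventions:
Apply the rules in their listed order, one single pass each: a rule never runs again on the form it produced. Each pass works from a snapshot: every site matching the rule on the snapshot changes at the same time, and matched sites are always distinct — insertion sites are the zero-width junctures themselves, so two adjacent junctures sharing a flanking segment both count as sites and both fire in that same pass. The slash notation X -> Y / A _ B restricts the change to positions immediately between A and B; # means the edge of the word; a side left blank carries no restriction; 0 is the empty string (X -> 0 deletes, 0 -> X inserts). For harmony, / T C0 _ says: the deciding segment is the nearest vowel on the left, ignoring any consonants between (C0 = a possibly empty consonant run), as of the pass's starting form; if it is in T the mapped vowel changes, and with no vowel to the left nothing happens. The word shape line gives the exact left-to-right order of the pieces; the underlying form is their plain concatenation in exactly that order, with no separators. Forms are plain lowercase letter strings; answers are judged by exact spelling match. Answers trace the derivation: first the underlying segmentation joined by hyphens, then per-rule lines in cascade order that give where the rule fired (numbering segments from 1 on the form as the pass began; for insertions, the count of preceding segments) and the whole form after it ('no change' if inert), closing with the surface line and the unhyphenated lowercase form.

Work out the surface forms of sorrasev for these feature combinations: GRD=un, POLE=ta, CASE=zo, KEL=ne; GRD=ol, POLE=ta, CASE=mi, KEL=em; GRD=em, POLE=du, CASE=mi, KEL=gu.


cell GRD=un, POLE=ta, CASE=zo, KEL=ne:
underlying: md-sorrasev-o-me-led
1. b -> p, d -> t, g -> k, v -> f, z -> s / _ #: fires at position(s) 16: mdsorrasevomelet
2. p -> b, s -> z / V _ V: fires at position(s) 8: mdsorrazevomelet
3. o -> e, u -> i / F C0 _: fires at position(s) 11: mdsorrazevemelet
4. o -> e, u -> i / F C0 _: no change
surface: mdsorrazevemelet

cell GRD=ol, POLE=ta, CASE=mi, KEL=em:
underlying: md-sorrasev-tr-fof-bul
1. b -> p, d -> t, g -> k, v -> f, z -> s / _ #: no change
2. p -> b, s -> z / V _ V: fires at position(s) 8: mdsorrazevtrfofbul
3. o -> e, u -> i / F C0 _: fires at position(s) 14: mdsorrazevtrfefbul
4. o -> e, u -> i / F C0 _: fires at position(s) 17: mdsorrazevtrfefbil
surface: mdsorrazevtrfefbil

cell GRD=em, POLE=du, CASE=mi, KEL=gu:
underlying: ga-sorrasev-m-zi-bul
1. b -> p, d -> t, g -> k, v -> f, z -> s / _ #: no change
2. p -> b, s -> z / V _ V: fires at position(s) 3, 8: gazorrazevmzibul
3. o -> e, u -> i / F C0 _: fires at position(s) 15: gazorrazevmzibil
4. o -> e, u -> i / F C0 _: no change
surface: gazorrazevmzibil


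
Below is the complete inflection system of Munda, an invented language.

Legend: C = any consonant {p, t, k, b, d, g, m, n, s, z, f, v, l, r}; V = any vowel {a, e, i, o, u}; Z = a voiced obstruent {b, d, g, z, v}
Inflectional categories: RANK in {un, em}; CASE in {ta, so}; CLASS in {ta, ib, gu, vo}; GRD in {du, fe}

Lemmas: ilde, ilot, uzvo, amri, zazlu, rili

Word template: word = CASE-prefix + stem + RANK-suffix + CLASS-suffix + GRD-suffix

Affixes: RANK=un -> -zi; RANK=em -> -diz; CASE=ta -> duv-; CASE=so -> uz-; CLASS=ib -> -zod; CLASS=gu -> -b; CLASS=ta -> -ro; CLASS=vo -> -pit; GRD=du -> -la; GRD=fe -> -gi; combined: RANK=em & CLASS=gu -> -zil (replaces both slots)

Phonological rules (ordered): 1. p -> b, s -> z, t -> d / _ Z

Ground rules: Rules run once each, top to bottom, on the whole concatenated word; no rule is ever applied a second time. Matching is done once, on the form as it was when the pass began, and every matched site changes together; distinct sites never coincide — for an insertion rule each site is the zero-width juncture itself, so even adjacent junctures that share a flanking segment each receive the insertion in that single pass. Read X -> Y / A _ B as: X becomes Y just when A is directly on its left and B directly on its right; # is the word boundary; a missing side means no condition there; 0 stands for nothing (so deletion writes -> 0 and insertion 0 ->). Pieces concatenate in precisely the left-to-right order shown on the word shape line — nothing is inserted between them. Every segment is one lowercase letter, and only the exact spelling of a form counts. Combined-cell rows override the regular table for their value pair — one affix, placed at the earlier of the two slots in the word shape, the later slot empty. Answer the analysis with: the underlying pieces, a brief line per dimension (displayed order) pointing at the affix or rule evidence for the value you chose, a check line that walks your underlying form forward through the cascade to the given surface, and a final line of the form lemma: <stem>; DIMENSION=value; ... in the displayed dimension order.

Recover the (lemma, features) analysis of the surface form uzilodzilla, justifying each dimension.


underlying: uz-ilot-zil-la
RANK=em - signalled by the combined affix row
CASE=so - signalled by the affix uz-
CLASS=gu - signalled by the combined affix row
GRD=du - signalled by the affix -la
check: uzilotzilla -> uzilodzilla
lemma: ilot; RANK=em; CASE=so; CLASS=gu; GRD=du


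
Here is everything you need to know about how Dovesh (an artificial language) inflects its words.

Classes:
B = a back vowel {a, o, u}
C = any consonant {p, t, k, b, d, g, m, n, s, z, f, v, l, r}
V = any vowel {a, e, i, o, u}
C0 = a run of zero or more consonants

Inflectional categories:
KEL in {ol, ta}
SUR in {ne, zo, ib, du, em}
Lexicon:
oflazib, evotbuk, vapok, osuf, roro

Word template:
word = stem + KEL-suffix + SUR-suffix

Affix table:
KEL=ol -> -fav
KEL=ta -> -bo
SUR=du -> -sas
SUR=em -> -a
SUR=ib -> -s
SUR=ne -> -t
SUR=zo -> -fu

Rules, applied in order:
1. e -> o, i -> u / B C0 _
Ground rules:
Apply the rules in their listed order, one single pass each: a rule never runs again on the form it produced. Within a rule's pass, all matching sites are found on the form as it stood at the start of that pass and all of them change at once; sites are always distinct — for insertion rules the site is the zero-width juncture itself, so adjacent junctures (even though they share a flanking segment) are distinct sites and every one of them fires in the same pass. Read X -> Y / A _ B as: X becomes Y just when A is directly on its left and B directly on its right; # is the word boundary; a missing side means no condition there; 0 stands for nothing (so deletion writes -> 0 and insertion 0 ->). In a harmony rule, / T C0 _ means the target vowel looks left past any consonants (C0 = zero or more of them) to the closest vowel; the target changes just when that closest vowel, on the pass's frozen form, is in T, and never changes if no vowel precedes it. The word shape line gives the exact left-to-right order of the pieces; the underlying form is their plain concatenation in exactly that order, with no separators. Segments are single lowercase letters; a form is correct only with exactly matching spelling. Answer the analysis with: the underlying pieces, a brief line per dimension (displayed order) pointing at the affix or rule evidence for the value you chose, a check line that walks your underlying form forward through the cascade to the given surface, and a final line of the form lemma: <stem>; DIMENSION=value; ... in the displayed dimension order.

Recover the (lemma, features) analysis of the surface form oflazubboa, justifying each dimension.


underlying: oflazib-bo-a
KEL=ta - signalled by the affix -bo
SUR=em - signalled by the affix -a
check: oflazibboa -> oflazubboa
lemma: oflazib; KEL=ta; SUR=em


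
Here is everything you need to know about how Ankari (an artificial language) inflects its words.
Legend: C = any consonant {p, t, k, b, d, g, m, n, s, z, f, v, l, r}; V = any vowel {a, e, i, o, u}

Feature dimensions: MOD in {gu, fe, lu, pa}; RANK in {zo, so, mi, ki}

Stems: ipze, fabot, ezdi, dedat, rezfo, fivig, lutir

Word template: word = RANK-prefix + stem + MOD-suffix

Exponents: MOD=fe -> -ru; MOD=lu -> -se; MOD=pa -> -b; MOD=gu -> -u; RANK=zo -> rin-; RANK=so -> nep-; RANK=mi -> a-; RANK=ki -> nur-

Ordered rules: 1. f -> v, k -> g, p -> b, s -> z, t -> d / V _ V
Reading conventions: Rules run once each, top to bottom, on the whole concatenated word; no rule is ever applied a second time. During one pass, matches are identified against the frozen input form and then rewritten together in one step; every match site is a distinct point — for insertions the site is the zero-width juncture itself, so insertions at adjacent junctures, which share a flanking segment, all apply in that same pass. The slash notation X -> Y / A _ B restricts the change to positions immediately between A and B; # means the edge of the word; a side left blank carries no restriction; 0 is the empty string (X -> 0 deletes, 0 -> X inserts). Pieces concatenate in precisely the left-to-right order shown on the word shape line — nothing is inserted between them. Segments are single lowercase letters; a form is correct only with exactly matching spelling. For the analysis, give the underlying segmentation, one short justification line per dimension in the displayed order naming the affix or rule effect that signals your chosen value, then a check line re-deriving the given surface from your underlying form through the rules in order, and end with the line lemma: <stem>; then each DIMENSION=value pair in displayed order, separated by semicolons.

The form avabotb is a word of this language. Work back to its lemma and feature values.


underlying: a-fabot-b
MOD=pa - signalled by the affix -b
RANK=mi - signalled by the affix a-
check: afabotb -> avabotb
lemma: fabot; MOD=pa; RANK=mi


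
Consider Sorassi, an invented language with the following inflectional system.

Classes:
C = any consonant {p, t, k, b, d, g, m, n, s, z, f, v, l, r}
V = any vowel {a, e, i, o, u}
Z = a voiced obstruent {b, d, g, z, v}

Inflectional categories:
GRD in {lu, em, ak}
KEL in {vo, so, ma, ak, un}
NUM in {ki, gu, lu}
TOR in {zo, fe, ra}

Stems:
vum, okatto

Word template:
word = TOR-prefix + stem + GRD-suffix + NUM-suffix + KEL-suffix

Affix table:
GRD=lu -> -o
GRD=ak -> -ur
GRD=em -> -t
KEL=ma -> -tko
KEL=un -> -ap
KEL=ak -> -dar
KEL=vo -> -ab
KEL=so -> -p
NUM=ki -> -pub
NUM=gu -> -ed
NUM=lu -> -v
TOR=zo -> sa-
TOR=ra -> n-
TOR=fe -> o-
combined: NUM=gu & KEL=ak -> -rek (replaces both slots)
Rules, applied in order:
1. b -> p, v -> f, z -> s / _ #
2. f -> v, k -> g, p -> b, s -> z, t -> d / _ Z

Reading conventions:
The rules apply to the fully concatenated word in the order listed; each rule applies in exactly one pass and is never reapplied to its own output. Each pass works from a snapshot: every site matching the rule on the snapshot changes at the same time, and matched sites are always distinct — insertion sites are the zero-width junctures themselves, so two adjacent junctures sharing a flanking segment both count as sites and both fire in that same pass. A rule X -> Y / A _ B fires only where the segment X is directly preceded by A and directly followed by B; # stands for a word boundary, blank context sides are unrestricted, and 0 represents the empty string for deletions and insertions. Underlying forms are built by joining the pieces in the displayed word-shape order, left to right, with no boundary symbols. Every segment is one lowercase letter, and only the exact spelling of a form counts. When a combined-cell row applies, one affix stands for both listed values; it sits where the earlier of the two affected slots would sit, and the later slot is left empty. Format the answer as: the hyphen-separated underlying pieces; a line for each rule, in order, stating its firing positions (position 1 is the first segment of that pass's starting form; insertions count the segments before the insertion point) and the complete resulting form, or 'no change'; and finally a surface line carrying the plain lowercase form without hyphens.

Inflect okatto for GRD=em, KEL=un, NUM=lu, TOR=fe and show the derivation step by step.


underlying: o-okatto-t-v-ap
1. b -> p, v -> f, z -> s / _ #: no change
2. f -> v, k -> g, p -> b, s -> z, t -> d / _ Z: fires at position(s) 8: ookattodvap
surface: ookattodvap


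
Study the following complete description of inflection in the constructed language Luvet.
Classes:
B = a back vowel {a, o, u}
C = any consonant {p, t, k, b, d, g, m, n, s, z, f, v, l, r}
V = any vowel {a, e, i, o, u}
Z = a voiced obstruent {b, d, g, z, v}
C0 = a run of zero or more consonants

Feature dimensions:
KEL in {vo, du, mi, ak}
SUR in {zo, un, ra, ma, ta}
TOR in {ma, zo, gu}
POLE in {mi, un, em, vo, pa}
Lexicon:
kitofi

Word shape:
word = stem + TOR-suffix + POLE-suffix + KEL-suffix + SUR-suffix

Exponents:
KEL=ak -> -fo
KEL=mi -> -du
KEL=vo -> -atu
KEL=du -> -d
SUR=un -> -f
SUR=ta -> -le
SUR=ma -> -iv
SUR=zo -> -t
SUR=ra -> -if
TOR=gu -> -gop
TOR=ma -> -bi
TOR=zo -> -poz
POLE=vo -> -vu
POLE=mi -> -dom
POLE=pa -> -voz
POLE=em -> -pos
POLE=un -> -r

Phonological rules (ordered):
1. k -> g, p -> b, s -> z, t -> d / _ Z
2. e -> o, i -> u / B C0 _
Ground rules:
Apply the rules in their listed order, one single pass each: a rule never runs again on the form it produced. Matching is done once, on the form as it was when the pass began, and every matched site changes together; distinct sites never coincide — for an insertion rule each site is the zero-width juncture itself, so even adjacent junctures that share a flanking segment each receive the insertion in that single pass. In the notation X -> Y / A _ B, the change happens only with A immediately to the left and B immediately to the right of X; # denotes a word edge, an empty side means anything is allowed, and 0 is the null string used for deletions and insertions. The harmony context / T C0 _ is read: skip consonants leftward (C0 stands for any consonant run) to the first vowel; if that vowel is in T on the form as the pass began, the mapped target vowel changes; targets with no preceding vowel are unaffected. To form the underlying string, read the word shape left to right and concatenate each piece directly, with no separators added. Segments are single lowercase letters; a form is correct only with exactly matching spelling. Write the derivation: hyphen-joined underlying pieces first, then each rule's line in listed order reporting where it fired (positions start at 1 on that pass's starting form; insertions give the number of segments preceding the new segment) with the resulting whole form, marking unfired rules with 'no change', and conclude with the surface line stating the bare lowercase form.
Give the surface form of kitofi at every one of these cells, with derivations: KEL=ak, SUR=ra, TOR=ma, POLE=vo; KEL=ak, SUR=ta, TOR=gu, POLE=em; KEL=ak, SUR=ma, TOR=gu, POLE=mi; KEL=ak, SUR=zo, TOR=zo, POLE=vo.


cell KEL=ak, SUR=ra, TOR=ma, POLE=vo:
underlying: kitofi-bi-vu-fo-if
1. k -> g, p -> b, s -> z, t -> d / _ Z: no change
2. e -> o, i -> u / B C0 _: fires at position(s) 6, 13: kitofubivufouf
surface: kitofubivufouf

cell KEL=ak, SUR=ta, TOR=gu, POLE=em:
underlying: kitofi-gop-pos-fo-le
1. k -> g, p -> b, s -> z, t -> d / _ Z: no change
2. e -> o, i -> u / B C0 _: fires at position(s) 6, 16: kitofugopposfolo
surface: kitofugopposfolo

cell KEL=ak, SUR=ma, TOR=gu, POLE=mi:
underlying: kitofi-gop-dom-fo-iv
1. k -> g, p -> b, s -> z, t -> d / _ Z: fires at position(s) 9: kitofigobdomfoiv
2. e -> o, i -> u / B C0 _: fires at position(s) 6, 15: kitofugobdomfouv
surface: kitofugobdomfouv

cell KEL=ak, SUR=zo, TOR=zo, POLE=vo:
underlying: kitofi-poz-vu-fo-t
1. k -> g, p -> b, s -> z, t -> d / _ Z: no change
2. e -> o, i -> u / B C0 _: fires at position(s) 6: kitofupozvufot
surface: kitofupozvufot
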